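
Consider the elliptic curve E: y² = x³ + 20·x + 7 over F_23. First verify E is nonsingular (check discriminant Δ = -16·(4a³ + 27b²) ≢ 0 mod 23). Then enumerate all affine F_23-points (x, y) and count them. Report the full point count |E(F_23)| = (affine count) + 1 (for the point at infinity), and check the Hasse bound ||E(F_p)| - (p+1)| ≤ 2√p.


Affine points = {(2, 3), (2, 20), (3, 5), (3, 18), (4, 6), (4, 17), (5, 5), (5, 18), (8, 9), (8, 14), (13, 7), (13, 16), (14, 8), (14, 15), (15, 5), (15, 18), (17, 4), (17, 19), (18, 9), (18, 14), (19, 1), (19, 22), (20, 9), (20, 14), (22, 3), (22, 20)}; affine count = 26; |E(F_23)| = 27.

Discriminant check: Δ ∝ 4a³ + 27b² = 4·20³ + 27·7² = 4·8000 + 27·49 ≡ 19 (mod 23). Nonzero ⇒ E is nonsingular.
For each x ∈ F_23, compute rhs = x³ + 20·x + 7 mod 23, then count y ∈ F_23 with y² ≡ rhs.
  x = 0: rhs = 7, matching y values: none (0 points).
  x = 1: rhs = 5, matching y values: none (0 points).
  x = 2: rhs = 9, matching y values: 3, 20 (2 points).
  x = 3: rhs = 2, matching y values: 5, 18 (2 points).
  x = 4: rhs = 13, matching y values: 6, 17 (2 points).
  x = 5: rhs = 2, matching y values: 5, 18 (2 points).
  x = 6: rhs = 21, matching y values: none (0 points).
  x = 7: rhs = 7, matching y values: none (0 points).
  x = 8: rhs = 12, matching y values: 9, 14 (2 points).
  x = 9: rhs = 19, matching y values: none (0 points).
  x = 10: rhs = 11, matching y values: none (0 points).
  x = 11: rhs = 17, matching y values: none (0 points).
  x = 12: rhs = 20, matching y values: none (0 points).
  x = 13: rhs = 3, matching y values: 7, 16 (2 points).
  x = 14: rhs = 18, matching y values: 8, 15 (2 points).
  x = 15: rhs = 2, matching y values: 5, 18 (2 points).
  x = 16: rhs = 7, matching y values: none (0 points).
  x = 17: rhs = 16, matching y values: 4, 19 (2 points).
  x = 18: rhs = 12, matching y values: 9, 14 (2 points).
  x = 19: rhs = 1, matching y values: 1, 22 (2 points).
  x = 20: rhs = 12, matching y values: 9, 14 (2 points).
  x = 21: rhs = 5, matching y values: none (0 points).
  x = 22: rhs = 9, matching y values: 3, 20 (2 points).
Total affine count: 26.
Full point count |E(F_23)| = 26 + 1 = 27.
Hasse bound: |27 − (23+1)| = |3| = 3 ≤ 2√23 ≈ 9.5917 ✓.


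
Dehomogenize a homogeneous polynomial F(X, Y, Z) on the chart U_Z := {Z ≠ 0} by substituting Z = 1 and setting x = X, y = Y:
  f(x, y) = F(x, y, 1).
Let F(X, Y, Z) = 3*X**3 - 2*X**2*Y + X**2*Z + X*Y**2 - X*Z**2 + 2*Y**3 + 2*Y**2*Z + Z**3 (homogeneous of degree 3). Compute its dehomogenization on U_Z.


f(x, y) = 3*x**3 - 2*x**2*y + x**2 + x*y**2 - x + 2*y**3 + 2*y**2 + 1

On U_Z we set Z = 1. Each monomial c·X^i·Y^j·Z^k in F becomes c·x^i·y^j·1^k = c·x^i·y^j.
Substituting Z = 1: F(X, Y, 1) = 3*x**3 - 2*x**2*y + x**2 + x*y**2 - x + 2*y**3 + 2*y**2 + 1.
Note: deg(f) ≤ deg(F) = 3; strict inequality happens when F is divisible by Z (lost terms).


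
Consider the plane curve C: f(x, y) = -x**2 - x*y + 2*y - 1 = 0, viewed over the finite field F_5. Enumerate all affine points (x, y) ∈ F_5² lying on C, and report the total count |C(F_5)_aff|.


Affine F_5-points: {(0, 3), (1, 2), (2, 0), (2, 1), (2, 2), (2, 3), (2, 4), (3, 0), (4, 4)}; count = 9.

For each of the 25 pairs (x, y) ∈ F_5², evaluate f(x, y) mod 5. Record the zeros.
  x = 0: [0↦4, 1↦1, 2↦3, 3↦0, 4↦2]  zeros at y ∈ {3}
  x = 1: [0↦3, 1↦4, 2↦0, 3↦1, 4↦2]  zeros at y ∈ {2}
  x = 2: [0↦0, 1↦0, 2↦0, 3↦0, 4↦0]  zeros at y ∈ {0, 1, 2, 3, 4}
  x = 3: [0↦0, 1↦4, 2↦3, 3↦2, 4↦1]  zeros at y ∈ {0}
  x = 4: [0↦3, 1↦1, 2↦4, 3↦2, 4↦0]  zeros at y ∈ {4}
Collecting zeros: affine points = {(0, 3), (1, 2), (2, 0), (2, 1), (2, 2), (2, 3), (2, 4), (3, 0), (4, 4)}.
Total count |C(F_5)_aff| = 9.


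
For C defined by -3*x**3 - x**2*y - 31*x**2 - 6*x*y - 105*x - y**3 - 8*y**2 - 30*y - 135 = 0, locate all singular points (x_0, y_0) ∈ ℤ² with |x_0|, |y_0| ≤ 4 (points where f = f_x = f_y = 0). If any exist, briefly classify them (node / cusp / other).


Singular points: {(-3, -3)}; classification: node.

Compute partial derivatives:
  f_x = -9*x**2 - 2*x*y - 62*x - 6*y - 105.
  f_y = -x**2 - 6*x - 3*y**2 - 16*y - 30.
Scan x_0 ∈ {−4, ..., 4}. For each x_0, f_y(x_0, y) is a polynomial in y; find its integer roots y ∈ {−4, ..., 4}, then test f_x and f at those candidates.
  x = -4: f_y(-4, y) = -3*y**2 - 16*y - 22; no integer root y with |y| ≤ 4.
  x = -3: f_y(-3, y) = -3*y**2 - 16*y - 21; vanishes at y ∈ {-3}. (-3, -3): f_x = 0, f = 0 — SINGULAR.
  x = -2: f_y(-2, y) = -3*y**2 - 16*y - 22; no integer root y with |y| ≤ 4.
  x = -1: f_y(-1, y) = -3*y**2 - 16*y - 25; no integer root y with |y| ≤ 4.
  x = 0: f_y(0, y) = -3*y**2 - 16*y - 30; no integer root y with |y| ≤ 4.
  x = 1: f_y(1, y) = -3*y**2 - 16*y - 37; no integer root y with |y| ≤ 4.
  x = 2: f_y(2, y) = -3*y**2 - 16*y - 46; no integer root y with |y| ≤ 4.
  x = 3: f_y(3, y) = -3*y**2 - 16*y - 57; no integer root y with |y| ≤ 4.
  x = 4: f_y(4, y) = -3*y**2 - 16*y - 70; no integer root y with |y| ≤ 4.
Only singular point on the grid: (-3, -3).
Classify: substitute x = -3 + u, y = -3 + v and expand: f = -3*u**3 - u**2*v - u**2 - v**3 + v**2.
No constant or linear terms (consistent with a singular point). Quadratic part: -u**2 + v**2. Cubic part: -3*u**3 - u**2*v - v**3.
The quadratic part v**2 - u**2 = (v − u)(v + u) splits into two distinct linear factors, so there are two distinct tangent lines y − -3 = ±(x − -3) — this is a node (ordinary double point).
Classification: node.


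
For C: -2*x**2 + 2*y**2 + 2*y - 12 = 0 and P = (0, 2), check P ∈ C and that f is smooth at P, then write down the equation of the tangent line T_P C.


Tangent line at P: 10*y - 20 = 0.

Step 1: f(0, 2) = 0, so P lies on C.
Step 2: partial derivatives
  f_x(x, y) = -4*x, f_y(x, y) = 4*y + 2.
  f_x(P) = 0, f_y(P) = 10 (gradient nonzero, so P is smooth).
Step 3: tangent line at P: 0·(x − 0) + 10·(y − 2) = 0.
Expanding: 10*y - 20 = 0.


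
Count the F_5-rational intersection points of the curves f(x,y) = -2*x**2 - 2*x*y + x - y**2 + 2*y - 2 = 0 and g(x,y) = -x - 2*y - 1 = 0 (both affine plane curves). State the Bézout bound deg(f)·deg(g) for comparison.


Common zeros: {(4, 0)}; count = 1; Bézout bound = 2.

deg(f) = 2, deg(g) = 1, so Bézout bound = 2.
Scan x ∈ F_5. For each x, list the y ∈ F_5 with f(x, y) ≡ 0 and those with g(x, y) ≡ 0 (mod 5); the common zeros in that column are the intersection.
  x = 0: f ≡ 0 at y ∈ {3, 4}; g ≡ 0 at y ∈ {2}; common: ∅.
  x = 1: f ≡ 0 at y ∈ ∅; g ≡ 0 at y ∈ {4}; common: ∅.
  x = 2: f ≡ 0 at y ∈ ∅; g ≡ 0 at y ∈ {1}; common: ∅.
  x = 3: f ≡ 0 at y ∈ ∅; g ≡ 0 at y ∈ {3}; common: ∅.
  x = 4: f ≡ 0 at y ∈ {0, 4}; g ≡ 0 at y ∈ {0}; common: {0}.
Collecting: common zeros = {(4, 0)}, so the count is 1.
Comparison with the Bézout bound: 1 ≤ 2 = deg(f)·deg(g), as expected for curves with no common component (the affine F_5-count falls short of the bound because intersections may lie at infinity, over extension fields, or carry multiplicity).


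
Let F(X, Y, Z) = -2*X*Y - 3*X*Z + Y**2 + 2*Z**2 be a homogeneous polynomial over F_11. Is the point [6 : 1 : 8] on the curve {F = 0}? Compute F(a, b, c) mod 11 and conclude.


F(6,1,8) ≡ 6 (mod 11); P is NOT on the curve.

Evaluate F(6, 1, 8) term-by-term (mod 11).
  -2*X*Y ↦ -2·6·1·1 = -12
  -3*X*Z ↦ -3·6·1·8 = -144
  Y**2 ↦ 1·1·1·1 = 1
  2*Z**2 ↦ 2·1·1·64 = 128
Sum: F(6, 1, 8) = (-12) + (-144) + (1) + (128) = -27.
Reducing mod 11: -27 ≡ 6 (mod 11).
Since F(a, b, c) ≡ 6 ≠ 0 (mod 11), P does NOT lie on the curve.


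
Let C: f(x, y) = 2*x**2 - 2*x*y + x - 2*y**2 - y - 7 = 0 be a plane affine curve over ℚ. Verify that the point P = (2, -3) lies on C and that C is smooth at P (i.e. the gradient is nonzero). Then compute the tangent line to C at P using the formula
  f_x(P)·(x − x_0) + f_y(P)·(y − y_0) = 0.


Tangent line at P: 15*x + 7*y - 9 = 0.

Step 1: f(2, -3) = 0, so P lies on C.
Step 2: partial derivatives
  f_x(x, y) = 4*x - 2*y + 1, f_y(x, y) = -2*x - 4*y - 1.
  f_x(P) = 15, f_y(P) = 7 (gradient nonzero, so P is smooth).
Step 3: tangent line at P: 15·(x − 2) + 7·(y − -3) = 0.
Expanding: 15*x + 7*y - 9 = 0.


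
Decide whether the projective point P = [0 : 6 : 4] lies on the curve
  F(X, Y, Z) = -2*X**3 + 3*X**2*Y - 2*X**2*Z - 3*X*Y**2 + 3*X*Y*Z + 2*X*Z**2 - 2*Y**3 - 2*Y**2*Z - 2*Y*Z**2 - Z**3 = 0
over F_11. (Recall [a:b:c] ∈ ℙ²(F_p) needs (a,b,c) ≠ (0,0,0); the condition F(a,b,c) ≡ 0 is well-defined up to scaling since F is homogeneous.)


F(0,6,4) ≡ 3 (mod 11); P is NOT on the curve.

Evaluate F(0, 6, 4) term-by-term (mod 11).
  -2*X**3 ↦ -2·0·1·1 = 0
  3*X**2*Y ↦ 3·0·6·1 = 0
  -2*X**2*Z ↦ -2·0·1·4 = 0
  -3*X*Y**2 ↦ -3·0·36·1 = 0
  3*X*Y*Z ↦ 3·0·6·4 = 0
  2*X*Z**2 ↦ 2·0·1·16 = 0
  -2*Y**3 ↦ -2·1·216·1 = -432
  -2*Y**2*Z ↦ -2·1·36·4 = -288
  -2*Y*Z**2 ↦ -2·1·6·16 = -192
  -Z**3 ↦ -1·1·1·64 = -64
Sum: F(0, 6, 4) = (0) + (0) + (0) + (0) + (0) + (0) + (-432) + (-288) + (-192) + (-64) = -976.
Reducing mod 11: -976 ≡ 3 (mod 11).
Since F(a, b, c) ≡ 3 ≠ 0 (mod 11), P does NOT lie on the curve.


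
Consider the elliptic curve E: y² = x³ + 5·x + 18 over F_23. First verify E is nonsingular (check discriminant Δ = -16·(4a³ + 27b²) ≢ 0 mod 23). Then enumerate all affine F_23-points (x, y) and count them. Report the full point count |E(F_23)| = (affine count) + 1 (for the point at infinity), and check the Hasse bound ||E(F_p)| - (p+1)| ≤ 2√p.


Affine points = {(0, 8), (0, 15), (1, 1), (1, 22), (2, 6), (2, 17), (8, 8), (8, 15), (11, 1), (11, 22), (12, 9), (12, 14), (13, 7), (13, 16), (14, 7), (14, 16), (15, 8), (15, 15), (16, 10), (16, 13), (17, 5), (17, 18), (18, 11), (18, 12), (19, 7), (19, 16), (21, 0), (22, 9), (22, 14)}; affine count = 29; |E(F_23)| = 30.

Discriminant check: Δ ∝ 4a³ + 27b² = 4·5³ + 27·18² = 4·125 + 27·324 ≡ 2 (mod 23). Nonzero ⇒ E is nonsingular.
For each x ∈ F_23, compute rhs = x³ + 5·x + 18 mod 23, then count y ∈ F_23 with y² ≡ rhs.
  x = 0: rhs = 18, matching y values: 8, 15 (2 points).
  x = 1: rhs = 1, matching y values: 1, 22 (2 points).
  x = 2: rhs = 13, matching y values: 6, 17 (2 points).
  x = 3: rhs = 14, matching y values: none (0 points).
  x = 4: rhs = 10, matching y values: none (0 points).
  x = 5: rhs = 7, matching y values: none (0 points).
  x = 6: rhs = 11, matching y values: none (0 points).
  x = 7: rhs = 5, matching y values: none (0 points).
  x = 8: rhs = 18, matching y values: 8, 15 (2 points).
  x = 9: rhs = 10, matching y values: none (0 points).
  x = 10: rhs = 10, matching y values: none (0 points).
  x = 11: rhs = 1, matching y values: 1, 22 (2 points).
  x = 12: rhs = 12, matching y values: 9, 14 (2 points).
  x = 13: rhs = 3, matching y values: 7, 16 (2 points).
  x = 14: rhs = 3, matching y values: 7, 16 (2 points).
  x = 15: rhs = 18, matching y values: 8, 15 (2 points).
  x = 16: rhs = 8, matching y values: 10, 13 (2 points).
  x = 17: rhs = 2, matching y values: 5, 18 (2 points).
  x = 18: rhs = 6, matching y values: 11, 12 (2 points).
  x = 19: rhs = 3, matching y values: 7, 16 (2 points).
  x = 20: rhs = 22, matching y values: none (0 points).
  x = 21: rhs = 0, matching y values: 0 (1 points).
  x = 22: rhs = 12, matching y values: 9, 14 (2 points).
Total affine count: 29.
Full point count |E(F_23)| = 29 + 1 = 30.
Hasse bound: |30 − (23+1)| = |6| = 6 ≤ 2√23 ≈ 9.5917 ✓.


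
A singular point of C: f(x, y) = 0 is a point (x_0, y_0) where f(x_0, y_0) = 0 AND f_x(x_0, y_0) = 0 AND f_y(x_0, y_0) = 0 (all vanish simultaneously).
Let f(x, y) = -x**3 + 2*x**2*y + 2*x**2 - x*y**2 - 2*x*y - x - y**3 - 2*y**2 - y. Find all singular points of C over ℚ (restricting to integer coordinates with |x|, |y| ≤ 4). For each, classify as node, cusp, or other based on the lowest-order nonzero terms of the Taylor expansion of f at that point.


Singular points: {(0, -1)}; classification: cusp.

Compute partial derivatives:
  f_x = -3*x**2 + 4*x*y + 4*x - y**2 - 2*y - 1.
  f_y = 2*x**2 - 2*x*y - 2*x - 3*y**2 - 4*y - 1.
Scan x_0 ∈ {−4, ..., 4}. For each x_0, f_y(x_0, y) is a polynomial in y; find its integer roots y ∈ {−4, ..., 4}, then test f_x and f at those candidates.
  x = -4: f_y(-4, y) = -3*y**2 + 4*y + 39; vanishes at y ∈ {-3}. (-4, -3): f_x = -20 ≠ 0.
  x = -3: f_y(-3, y) = -3*y**2 + 2*y + 23; no integer root y with |y| ≤ 4.
  x = -2: f_y(-2, y) = 11 - 3*y**2; no integer root y with |y| ≤ 4.
  x = -1: f_y(-1, y) = -3*y**2 - 2*y + 3; no integer root y with |y| ≤ 4.
  x = 0: f_y(0, y) = -3*y**2 - 4*y - 1; vanishes at y ∈ {-1}. (0, -1): f_x = 0, f = 0 — SINGULAR.
  x = 1: f_y(1, y) = -3*y**2 - 6*y - 1; no integer root y with |y| ≤ 4.
  x = 2: f_y(2, y) = -3*y**2 - 8*y + 3; vanishes at y ∈ {-3}. (2, -3): f_x = -32 ≠ 0.
  x = 3: f_y(3, y) = -3*y**2 - 10*y + 11; no integer root y with |y| ≤ 4.
  x = 4: f_y(4, y) = -3*y**2 - 12*y + 23; no integer root y with |y| ≤ 4.
Only singular point on the grid: (0, -1).
Classify: substitute x = 0 + u, y = -1 + v and expand: f = -u**3 + 2*u**2*v - u*v**2 - v**3 + v**2.
No constant or linear terms (consistent with a singular point). Quadratic part: v**2. Cubic part: -u**3 + 2*u**2*v - u*v**2 - v**3.
The quadratic part v**2 is a perfect square, so there is a single (double) tangent line v = 0, i.e. y = -1. Restricting the cubic part to that line (v = 0) leaves -u**3 ≠ 0, so f is not divisible by v and the branch is v² ≈ u**3 to lowest order — this is a cusp.
Classification: cusp.


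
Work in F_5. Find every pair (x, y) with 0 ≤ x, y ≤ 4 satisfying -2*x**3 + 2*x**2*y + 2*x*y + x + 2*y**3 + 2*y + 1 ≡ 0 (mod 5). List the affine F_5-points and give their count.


Affine F_5-points: {(0, 1), (1, 0), (3, 0)}; count = 3.

For each of the 25 pairs (x, y) ∈ F_5², evaluate f(x, y) mod 5. Record the zeros.
  x = 0: [0↦1, 1↦0, 2↦1, 3↦1, 4↦2]  zeros at y ∈ {1}
  x = 1: [0↦0, 1↦3, 2↦3, 3↦2, 4↦2]  zeros at y ∈ {0}
  x = 2: [0↦2, 1↦3, 2↦1, 3↦3, 4↦1]  zeros at y ∈ ∅
  x = 3: [0↦0, 1↦3, 2↦3, 3↦2, 4↦2]  zeros at y ∈ {0}
  x = 4: [0↦2, 1↦1, 2↦2, 3↦2, 4↦3]  zeros at y ∈ ∅
Collecting zeros: affine points = {(0, 1), (1, 0), (3, 0)}.
Total count |C(F_5)_aff| = 3.


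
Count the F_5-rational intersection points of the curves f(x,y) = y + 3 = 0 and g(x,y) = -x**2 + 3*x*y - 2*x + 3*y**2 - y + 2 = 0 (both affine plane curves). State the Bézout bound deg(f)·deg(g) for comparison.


Common zeros: {(1, 2), (3, 2)}; count = 2; Bézout bound = 2.

deg(f) = 1, deg(g) = 2, so Bézout bound = 2.
Scan x ∈ F_5. For each x, list the y ∈ F_5 with f(x, y) ≡ 0 and those with g(x, y) ≡ 0 (mod 5); the common zeros in that column are the intersection.
  x = 0: f ≡ 0 at y ∈ {2}; g ≡ 0 at y ∈ ∅; common: ∅.
  x = 1: f ≡ 0 at y ∈ {2}; g ≡ 0 at y ∈ {2, 4}; common: {2}.
  x = 2: f ≡ 0 at y ∈ {2}; g ≡ 0 at y ∈ ∅; common: ∅.
  x = 3: f ≡ 0 at y ∈ {2}; g ≡ 0 at y ∈ {2}; common: {2}.
  x = 4: f ≡ 0 at y ∈ {2}; g ≡ 0 at y ∈ {4}; common: ∅.
Collecting: common zeros = {(1, 2), (3, 2)}, so the count is 2.
Comparison with the Bézout bound: 2 ≤ 2 = deg(f)·deg(g), as expected for curves with no common component (the bound is attained).


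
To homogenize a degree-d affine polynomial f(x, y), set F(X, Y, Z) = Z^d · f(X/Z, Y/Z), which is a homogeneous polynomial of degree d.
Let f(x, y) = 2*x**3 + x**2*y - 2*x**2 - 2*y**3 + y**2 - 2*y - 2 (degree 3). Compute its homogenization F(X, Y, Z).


F(X, Y, Z) = 2*X**3 + X**2*Y - 2*X**2*Z - 2*Y**3 + Y**2*Z - 2*Y*Z**2 - 2*Z**3

deg(f) = 3.
Substitute x = X/Z, y = Y/Z into f, then multiply by Z^3.
  monomial 2·x^3·y^0 ↦ 2·X^3·Y^0·Z^0.
  monomial 1·x^2·y^1 ↦ 1·X^2·Y^1·Z^0.
  monomial -2·x^2·y^0 ↦ -2·X^2·Y^0·Z^1.
  monomial -2·x^0·y^3 ↦ -2·X^0·Y^3·Z^0.
  monomial 1·x^0·y^2 ↦ 1·X^0·Y^2·Z^1.
  monomial -2·x^0·y^1 ↦ -2·X^0·Y^1·Z^2.
  monomial -2·x^0·y^0 ↦ -2·X^0·Y^0·Z^3.
Collecting: F(X, Y, Z) = 2*X**3 + X**2*Y - 2*X**2*Z - 2*Y**3 + Y**2*Z - 2*Y*Z**2 - 2*Z**3.


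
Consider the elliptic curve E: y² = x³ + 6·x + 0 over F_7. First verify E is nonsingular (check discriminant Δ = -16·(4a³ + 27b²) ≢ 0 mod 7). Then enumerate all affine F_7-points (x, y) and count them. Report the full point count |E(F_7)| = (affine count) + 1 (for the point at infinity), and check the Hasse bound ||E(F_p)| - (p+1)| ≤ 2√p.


Affine points = {(0, 0), (1, 0), (4, 2), (4, 5), (5, 1), (5, 6), (6, 0)}; affine count = 7; |E(F_7)| = 8.

Discriminant check: Δ ∝ 4a³ + 27b² = 4·6³ + 27·0² = 4·216 + 27·0 ≡ 3 (mod 7). Nonzero ⇒ E is nonsingular.
For each x ∈ F_7, compute rhs = x³ + 6·x + 0 mod 7, then count y ∈ F_7 with y² ≡ rhs.
  x = 0: rhs = 0, matching y values: 0 (1 points).
  x = 1: rhs = 0, matching y values: 0 (1 points).
  x = 2: rhs = 6, matching y values: none (0 points).
  x = 3: rhs = 3, matching y values: none (0 points).
  x = 4: rhs = 4, matching y values: 2, 5 (2 points).
  x = 5: rhs = 1, matching y values: 1, 6 (2 points).
  x = 6: rhs = 0, matching y values: 0 (1 points).
Total affine count: 7.
Full point count |E(F_7)| = 7 + 1 = 8.
Hasse bound: |8 − (7+1)| = |0| = 0 ≤ 2√7 ≈ 5.2915 ✓.


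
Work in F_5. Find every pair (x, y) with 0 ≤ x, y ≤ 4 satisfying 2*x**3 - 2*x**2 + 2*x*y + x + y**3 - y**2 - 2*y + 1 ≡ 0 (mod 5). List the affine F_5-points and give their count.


Affine F_5-points: {(1, 3), (1, 4), (2, 3), (3, 0), (3, 3)}; count = 5.

For each of the 25 pairs (x, y) ∈ F_5², evaluate f(x, y) mod 5. Record the zeros.
  x = 0: [0↦1, 1↦4, 2↦1, 3↦3, 4↦1]  zeros at y ∈ ∅
  x = 1: [0↦2, 1↦2, 2↦1, 3↦0, 4↦0]  zeros at y ∈ {3, 4}
  x = 2: [0↦1, 1↦3, 2↦4, 3↦0, 4↦2]  zeros at y ∈ {3}
  x = 3: [0↦0, 1↦4, 2↦2, 3↦0, 4↦4]  zeros at y ∈ {0, 3}
  x = 4: [0↦1, 1↦2, 2↦2, 3↦2, 4↦3]  zeros at y ∈ ∅
Collecting zeros: affine points = {(1, 3), (1, 4), (2, 3), (3, 0), (3, 3)}.
Total count |C(F_5)_aff| = 5.


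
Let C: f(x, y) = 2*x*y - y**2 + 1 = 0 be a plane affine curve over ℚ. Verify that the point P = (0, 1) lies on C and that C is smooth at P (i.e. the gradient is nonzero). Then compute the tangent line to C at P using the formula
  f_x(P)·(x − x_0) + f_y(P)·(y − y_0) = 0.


Tangent line at P: 2*x - 2*y + 2 = 0.

Step 1: f(0, 1) = 0, so P lies on C.
Step 2: partial derivatives
  f_x(x, y) = 2*y, f_y(x, y) = 2*x - 2*y.
  f_x(P) = 2, f_y(P) = -2 (gradient nonzero, so P is smooth).
Step 3: tangent line at P: 2·(x − 0) + -2·(y − 1) = 0.
Expanding: 2*x - 2*y + 2 = 0.


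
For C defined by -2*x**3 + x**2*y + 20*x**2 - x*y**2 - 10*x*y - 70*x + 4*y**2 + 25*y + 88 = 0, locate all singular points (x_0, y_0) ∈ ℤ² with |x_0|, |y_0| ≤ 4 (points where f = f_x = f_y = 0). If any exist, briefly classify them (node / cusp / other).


Singular points: {(3, -2)}; classification: cusp.

Compute partial derivatives:
  f_x = -6*x**2 + 2*x*y + 40*x - y**2 - 10*y - 70.
  f_y = x**2 - 2*x*y - 10*x + 8*y + 25.
Scan x_0 ∈ {−4, ..., 4}. For each x_0, f_y(x_0, y) is a polynomial in y; find its integer roots y ∈ {−4, ..., 4}, then test f_x and f at those candidates.
  x = -4: f_y(-4, y) = 16*y + 81; no integer root y with |y| ≤ 4.
  x = -3: f_y(-3, y) = 14*y + 64; no integer root y with |y| ≤ 4.
  x = -2: f_y(-2, y) = 12*y + 49; no integer root y with |y| ≤ 4.
  x = -1: f_y(-1, y) = 10*y + 36; no integer root y with |y| ≤ 4.
  x = 0: f_y(0, y) = 8*y + 25; no integer root y with |y| ≤ 4.
  x = 1: f_y(1, y) = 6*y + 16; no integer root y with |y| ≤ 4.
  x = 2: f_y(2, y) = 4*y + 9; no integer root y with |y| ≤ 4.
  x = 3: f_y(3, y) = 2*y + 4; vanishes at y ∈ {-2}. (3, -2): f_x = 0, f = 0 — SINGULAR.
  x = 4: f_y(4, y) = 1; no integer root y with |y| ≤ 4.
Only singular point on the grid: (3, -2).
Classify: substitute x = 3 + u, y = -2 + v and expand: f = -2*u**3 + u**2*v - u*v**2 + v**2.
No constant or linear terms (consistent with a singular point). Quadratic part: v**2. Cubic part: -2*u**3 + u**2*v - u*v**2.
The quadratic part v**2 is a perfect square, so there is a single (double) tangent line v = 0, i.e. y = -2. Restricting the cubic part to that line (v = 0) leaves -2*u**3 ≠ 0, so f is not divisible by v and the branch is v² ≈ 2*u**3 to lowest order — this is a cusp.
Classification: cusp.


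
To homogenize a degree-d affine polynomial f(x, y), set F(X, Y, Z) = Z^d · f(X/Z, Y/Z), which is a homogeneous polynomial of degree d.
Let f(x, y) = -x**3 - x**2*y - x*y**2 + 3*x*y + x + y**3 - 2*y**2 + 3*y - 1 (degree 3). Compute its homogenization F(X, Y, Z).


F(X, Y, Z) = -X**3 - X**2*Y - X*Y**2 + 3*X*Y*Z + X*Z**2 + Y**3 - 2*Y**2*Z + 3*Y*Z**2 - Z**3

deg(f) = 3.
Substitute x = X/Z, y = Y/Z into f, then multiply by Z^3.
  monomial -1·x^3·y^0 ↦ -1·X^3·Y^0·Z^0.
  monomial -1·x^2·y^1 ↦ -1·X^2·Y^1·Z^0.
  monomial -1·x^1·y^2 ↦ -1·X^1·Y^2·Z^0.
  monomial 3·x^1·y^1 ↦ 3·X^1·Y^1·Z^1.
  monomial 1·x^1·y^0 ↦ 1·X^1·Y^0·Z^2.
  monomial 1·x^0·y^3 ↦ 1·X^0·Y^3·Z^0.
  monomial -2·x^0·y^2 ↦ -2·X^0·Y^2·Z^1.
  monomial 3·x^0·y^1 ↦ 3·X^0·Y^1·Z^2.
  monomial -1·x^0·y^0 ↦ -1·X^0·Y^0·Z^3.
Collecting: F(X, Y, Z) = -X**3 - X**2*Y - X*Y**2 + 3*X*Y*Z + X*Z**2 + Y**3 - 2*Y**2*Z + 3*Y*Z**2 - Z**3.


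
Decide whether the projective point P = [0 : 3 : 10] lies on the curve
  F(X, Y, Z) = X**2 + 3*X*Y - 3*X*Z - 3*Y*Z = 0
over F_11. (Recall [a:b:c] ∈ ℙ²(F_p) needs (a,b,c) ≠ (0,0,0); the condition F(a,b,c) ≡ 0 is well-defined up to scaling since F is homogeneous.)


F(0,3,10) ≡ 9 (mod 11); P is NOT on the curve.

Evaluate F(0, 3, 10) term-by-term (mod 11).
  X**2 ↦ 1·0·1·1 = 0
  3*X*Y ↦ 3·0·3·1 = 0
  -3*X*Z ↦ -3·0·1·10 = 0
  -3*Y*Z ↦ -3·1·3·10 = -90
Sum: F(0, 3, 10) = (0) + (0) + (0) + (-90) = -90.
Reducing mod 11: -90 ≡ 9 (mod 11).
Since F(a, b, c) ≡ 9 ≠ 0 (mod 11), P does NOT lie on the curve.


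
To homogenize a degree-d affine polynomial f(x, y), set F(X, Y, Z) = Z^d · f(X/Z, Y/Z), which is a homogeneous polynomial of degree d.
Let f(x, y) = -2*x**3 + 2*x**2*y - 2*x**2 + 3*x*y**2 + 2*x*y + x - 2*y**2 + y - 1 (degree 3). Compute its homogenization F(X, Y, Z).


F(X, Y, Z) = -2*X**3 + 2*X**2*Y - 2*X**2*Z + 3*X*Y**2 + 2*X*Y*Z + X*Z**2 - 2*Y**2*Z + Y*Z**2 - Z**3

deg(f) = 3.
Substitute x = X/Z, y = Y/Z into f, then multiply by Z^3.
  monomial -2·x^3·y^0 ↦ -2·X^3·Y^0·Z^0.
  monomial 2·x^2·y^1 ↦ 2·X^2·Y^1·Z^0.
  monomial -2·x^2·y^0 ↦ -2·X^2·Y^0·Z^1.
  monomial 3·x^1·y^2 ↦ 3·X^1·Y^2·Z^0.
  monomial 2·x^1·y^1 ↦ 2·X^1·Y^1·Z^1.
  monomial 1·x^1·y^0 ↦ 1·X^1·Y^0·Z^2.
  monomial -2·x^0·y^2 ↦ -2·X^0·Y^2·Z^1.
  monomial 1·x^0·y^1 ↦ 1·X^0·Y^1·Z^2.
  monomial -1·x^0·y^0 ↦ -1·X^0·Y^0·Z^3.
Collecting: F(X, Y, Z) = -2*X**3 + 2*X**2*Y - 2*X**2*Z + 3*X*Y**2 + 2*X*Y*Z + X*Z**2 - 2*Y**2*Z + Y*Z**2 - Z**3.


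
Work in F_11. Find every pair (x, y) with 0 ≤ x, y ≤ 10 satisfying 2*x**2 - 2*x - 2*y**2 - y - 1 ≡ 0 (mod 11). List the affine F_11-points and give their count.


Affine F_11-points: {(0, 2), (0, 3), (1, 2), (1, 3), (2, 1), (2, 4), (3, 0), (3, 5), (4, 6), (4, 10), (5, 7), (5, 9), (6, 8), (7, 7), (7, 9), (8, 6), (8, 10), (9, 0), (9, 5), (10, 1), (10, 4)}; count = 21.

For each of the 121 pairs (x, y) ∈ F_11², evaluate f(x, y) mod 11. Record the zeros.
  x = 0: [0↦10, 1↦7, 2↦0, 3↦0, 4↦7, 5↦10, 6↦9, 7↦4, 8↦6, 9↦4, 10↦9]  zeros at y ∈ {2, 3}
  x = 1: [0↦10, 1↦7, 2↦0, 3↦0, 4↦7, 5↦10, 6↦9, 7↦4, 8↦6, 9↦4, 10↦9]  zeros at y ∈ {2, 3}
  x = 2: [0↦3, 1↦0, 2↦4, 3↦4, 4↦0, 5↦3, 6↦2, 7↦8, 8↦10, 9↦8, 10↦2]  zeros at y ∈ {1, 4}
  x = 3: [0↦0, 1↦8, 2↦1, 3↦1, 4↦8, 5↦0, 6↦10, 7↦5, 8↦7, 9↦5, 10↦10]  zeros at y ∈ {0, 5}
  x = 4: [0↦1, 1↦9, 2↦2, 3↦2, 4↦9, 5↦1, 6↦0, 7↦6, 8↦8, 9↦6, 10↦0]  zeros at y ∈ {6, 10}
  x = 5: [0↦6, 1↦3, 2↦7, 3↦7, 4↦3, 5↦6, 6↦5, 7↦0, 8↦2, 9↦0, 10↦5]  zeros at y ∈ {7, 9}
  x = 6: [0↦4, 1↦1, 2↦5, 3↦5, 4↦1, 5↦4, 6↦3, 7↦9, 8↦0, 9↦9, 10↦3]  zeros at y ∈ {8}
  x = 7: [0↦6, 1↦3, 2↦7, 3↦7, 4↦3, 5↦6, 6↦5, 7↦0, 8↦2, 9↦0, 10↦5]  zeros at y ∈ {7, 9}
  x = 8: [0↦1, 1↦9, 2↦2, 3↦2, 4↦9, 5↦1, 6↦0, 7↦6, 8↦8, 9↦6, 10↦0]  zeros at y ∈ {6, 10}
  x = 9: [0↦0, 1↦8, 2↦1, 3↦1, 4↦8, 5↦0, 6↦10, 7↦5, 8↦7, 9↦5, 10↦10]  zeros at y ∈ {0, 5}
  x = 10: [0↦3, 1↦0, 2↦4, 3↦4, 4↦0, 5↦3, 6↦2, 7↦8, 8↦10, 9↦8, 10↦2]  zeros at y ∈ {1, 4}
Collecting zeros: affine points = {(0, 2), (0, 3), (1, 2), (1, 3), (2, 1), (2, 4), (3, 0), (3, 5), (4, 6), (4, 10), (5, 7), (5, 9), (6, 8), (7, 7), (7, 9), (8, 6), (8, 10), (9, 0), (9, 5), (10, 1), (10, 4)}.
Total count |C(F_11)_aff| = 21.


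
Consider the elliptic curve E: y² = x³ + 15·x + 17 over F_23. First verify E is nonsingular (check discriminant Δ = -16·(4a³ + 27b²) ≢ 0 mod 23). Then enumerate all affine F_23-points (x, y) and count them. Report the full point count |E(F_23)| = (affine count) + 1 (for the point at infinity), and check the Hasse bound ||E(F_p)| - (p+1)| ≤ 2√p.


Affine points = {(2, 3), (2, 20), (4, 7), (4, 16), (6, 1), (6, 22), (11, 8), (11, 15), (12, 4), (12, 19), (14, 2), (14, 21), (15, 11), (15, 12), (16, 11), (16, 12), (18, 1), (18, 22), (19, 10), (19, 13), (21, 5), (21, 18), (22, 1), (22, 22)}; affine count = 24; |E(F_23)| = 25.

Discriminant check: Δ ∝ 4a³ + 27b² = 4·15³ + 27·17² = 4·3375 + 27·289 ≡ 5 (mod 23). Nonzero ⇒ E is nonsingular.
For each x ∈ F_23, compute rhs = x³ + 15·x + 17 mod 23, then count y ∈ F_23 with y² ≡ rhs.
  x = 0: rhs = 17, matching y values: none (0 points).
  x = 1: rhs = 10, matching y values: none (0 points).
  x = 2: rhs = 9, matching y values: 3, 20 (2 points).
  x = 3: rhs = 20, matching y values: none (0 points).
  x = 4: rhs = 3, matching y values: 7, 16 (2 points).
  x = 5: rhs = 10, matching y values: none (0 points).
  x = 6: rhs = 1, matching y values: 1, 22 (2 points).
  x = 7: rhs = 5, matching y values: none (0 points).
  x = 8: rhs = 5, matching y values: none (0 points).
  x = 9: rhs = 7, matching y values: none (0 points).
  x = 10: rhs = 17, matching y values: none (0 points).
  x = 11: rhs = 18, matching y values: 8, 15 (2 points).
  x = 12: rhs = 16, matching y values: 4, 19 (2 points).
  x = 13: rhs = 17, matching y values: none (0 points).
  x = 14: rhs = 4, matching y values: 2, 21 (2 points).
  x = 15: rhs = 6, matching y values: 11, 12 (2 points).
  x = 16: rhs = 6, matching y values: 11, 12 (2 points).
  x = 17: rhs = 10, matching y values: none (0 points).
  x = 18: rhs = 1, matching y values: 1, 22 (2 points).
  x = 19: rhs = 8, matching y values: 10, 13 (2 points).
  x = 20: rhs = 14, matching y values: none (0 points).
  x = 21: rhs = 2, matching y values: 5, 18 (2 points).
  x = 22: rhs = 1, matching y values: 1, 22 (2 points).
Total affine count: 24.
Full point count |E(F_23)| = 24 + 1 = 25.
Hasse bound: |25 − (23+1)| = |1| = 1 ≤ 2√23 ≈ 9.5917 ✓.


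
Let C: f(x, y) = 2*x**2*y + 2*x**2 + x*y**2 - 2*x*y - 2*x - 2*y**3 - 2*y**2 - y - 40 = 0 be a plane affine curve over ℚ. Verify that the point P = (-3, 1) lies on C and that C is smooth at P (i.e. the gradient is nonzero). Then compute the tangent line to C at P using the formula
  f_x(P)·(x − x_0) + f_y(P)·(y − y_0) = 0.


Tangent line at P: -27*x + 7*y - 88 = 0.

Step 1: f(-3, 1) = 0, so P lies on C.
Step 2: partial derivatives
  f_x(x, y) = 4*x*y + 4*x + y**2 - 2*y - 2, f_y(x, y) = 2*x**2 + 2*x*y - 2*x - 6*y**2 - 4*y - 1.
  f_x(P) = -27, f_y(P) = 7 (gradient nonzero, so P is smooth).
Step 3: tangent line at P: -27·(x − -3) + 7·(y − 1) = 0.
Expanding: -27*x + 7*y - 88 = 0.


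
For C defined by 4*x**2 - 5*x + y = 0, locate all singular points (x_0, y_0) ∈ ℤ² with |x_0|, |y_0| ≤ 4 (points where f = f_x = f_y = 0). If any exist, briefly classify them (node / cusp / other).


No singular points in the scanned grid; C is smooth there.

Compute partial derivatives:
  f_x = 8*x - 5.
  f_y = 1.
f_y = 1 is a nonzero constant, so f_y never vanishes: no point (x, y) can satisfy f = f_x = f_y = 0. In particular no (x, y) ∈ {−4, ..., 4}² is singular; the curve is smooth.


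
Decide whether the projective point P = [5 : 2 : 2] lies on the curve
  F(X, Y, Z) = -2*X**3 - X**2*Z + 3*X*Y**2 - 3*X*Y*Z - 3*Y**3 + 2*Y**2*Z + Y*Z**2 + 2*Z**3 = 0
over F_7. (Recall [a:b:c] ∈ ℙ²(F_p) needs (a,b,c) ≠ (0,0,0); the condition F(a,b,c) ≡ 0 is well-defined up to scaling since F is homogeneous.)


F(5,2,2) ≡ 3 (mod 7); P is NOT on the curve.

Evaluate F(5, 2, 2) term-by-term (mod 7).
  -2*X**3 ↦ -2·125·1·1 = -250
  -X**2*Z ↦ -1·25·1·2 = -50
  3*X*Y**2 ↦ 3·5·4·1 = 60
  -3*X*Y*Z ↦ -3·5·2·2 = -60
  -3*Y**3 ↦ -3·1·8·1 = -24
  2*Y**2*Z ↦ 2·1·4·2 = 16
  Y*Z**2 ↦ 1·1·2·4 = 8
  2*Z**3 ↦ 2·1·1·8 = 16
Sum: F(5, 2, 2) = (-250) + (-50) + (60) + (-60) + (-24) + (16) + (8) + (16) = -284.
Reducing mod 7: -284 ≡ 3 (mod 7).
Since F(a, b, c) ≡ 3 ≠ 0 (mod 7), P does NOT lie on the curve.


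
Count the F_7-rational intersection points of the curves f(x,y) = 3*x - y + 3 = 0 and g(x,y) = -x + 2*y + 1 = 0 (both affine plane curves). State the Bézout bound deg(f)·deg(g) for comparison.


Common zeros: {(0, 3)}; count = 1; Bézout bound = 1.

deg(f) = 1, deg(g) = 1, so Bézout bound = 1.
Scan x ∈ F_7. For each x, list the y ∈ F_7 with f(x, y) ≡ 0 and those with g(x, y) ≡ 0 (mod 7); the common zeros in that column are the intersection.
  x = 0: f ≡ 0 at y ∈ {3}; g ≡ 0 at y ∈ {3}; common: {3}.
  x = 1: f ≡ 0 at y ∈ {6}; g ≡ 0 at y ∈ {0}; common: ∅.
  x = 2: f ≡ 0 at y ∈ {2}; g ≡ 0 at y ∈ {4}; common: ∅.
  x = 3: f ≡ 0 at y ∈ {5}; g ≡ 0 at y ∈ {1}; common: ∅.
  x = 4: f ≡ 0 at y ∈ {1}; g ≡ 0 at y ∈ {5}; common: ∅.
  x = 5: f ≡ 0 at y ∈ {4}; g ≡ 0 at y ∈ {2}; common: ∅.
  x = 6: f ≡ 0 at y ∈ {0}; g ≡ 0 at y ∈ {6}; common: ∅.
Collecting: common zeros = {(0, 3)}, so the count is 1.
Comparison with the Bézout bound: 1 ≤ 1 = deg(f)·deg(g), as expected for curves with no common component (the bound is attained).


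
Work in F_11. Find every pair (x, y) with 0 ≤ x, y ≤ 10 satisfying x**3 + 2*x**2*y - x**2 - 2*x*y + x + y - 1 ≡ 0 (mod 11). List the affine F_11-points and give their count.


Affine F_11-points: {(0, 1), (1, 0), (2, 10), (3, 1), (4, 5), (5, 9), (6, 4), (7, 1), (8, 6), (9, 2), (10, 3)}; count = 11.

For each of the 121 pairs (x, y) ∈ F_11², evaluate f(x, y) mod 11. Record the zeros.
  x = 0: [0↦10, 1↦0, 2↦1, 3↦2, 4↦3, 5↦4, 6↦5, 7↦6, 8↦7, 9↦8, 10↦9]  zeros at y ∈ {1}
  x = 1: [0↦0, 1↦1, 2↦2, 3↦3, 4↦4, 5↦5, 6↦6, 7↦7, 8↦8, 9↦9, 10↦10]  zeros at y ∈ {0}
  x = 2: [0↦5, 1↦10, 2↦4, 3↦9, 4↦3, 5↦8, 6↦2, 7↦7, 8↦1, 9↦6, 10↦0]  zeros at y ∈ {10}
  x = 3: [0↦9, 1↦0, 2↦2, 3↦4, 4↦6, 5↦8, 6↦10, 7↦1, 8↦3, 9↦5, 10↦7]  zeros at y ∈ {1}
  x = 4: [0↦7, 1↦10, 2↦2, 3↦5, 4↦8, 5↦0, 6↦3, 7↦6, 8↦9, 9↦1, 10↦4]  zeros at y ∈ {5}
  x = 5: [0↦5, 1↦2, 2↦10, 3↦7, 4↦4, 5↦1, 6↦9, 7↦6, 8↦3, 9↦0, 10↦8]  zeros at y ∈ {9}
  x = 6: [0↦9, 1↦4, 2↦10, 3↦5, 4↦0, 5↦6, 6↦1, 7↦7, 8↦2, 9↦8, 10↦3]  zeros at y ∈ {4}
  x = 7: [0↦3, 1↦0, 2↦8, 3↦5, 4↦2, 5↦10, 6↦7, 7↦4, 8↦1, 9↦9, 10↦6]  zeros at y ∈ {1}
  x = 8: [0↦4, 1↦7, 2↦10, 3↦2, 4↦5, 5↦8, 6↦0, 7↦3, 8↦6, 9↦9, 10↦1]  zeros at y ∈ {6}
  x = 9: [0↦7, 1↦9, 2↦0, 3↦2, 4↦4, 5↦6, 6↦8, 7↦10, 8↦1, 9↦3, 10↦5]  zeros at y ∈ {2}
  x = 10: [0↦7, 1↦1, 2↦6, 3↦0, 4↦5, 5↦10, 6↦4, 7↦9, 8↦3, 9↦8, 10↦2]  zeros at y ∈ {3}
Collecting zeros: affine points = {(0, 1), (1, 0), (2, 10), (3, 1), (4, 5), (5, 9), (6, 4), (7, 1), (8, 6), (9, 2), (10, 3)}.
Total count |C(F_11)_aff| = 11.


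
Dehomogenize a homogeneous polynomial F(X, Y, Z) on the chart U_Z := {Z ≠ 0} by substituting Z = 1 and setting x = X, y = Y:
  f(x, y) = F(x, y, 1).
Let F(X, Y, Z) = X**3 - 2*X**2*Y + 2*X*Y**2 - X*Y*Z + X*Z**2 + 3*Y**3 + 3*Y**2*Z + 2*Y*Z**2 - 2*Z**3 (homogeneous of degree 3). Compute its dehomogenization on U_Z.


f(x, y) = x**3 - 2*x**2*y + 2*x*y**2 - x*y + x + 3*y**3 + 3*y**2 + 2*y - 2

On U_Z we set Z = 1. Each monomial c·X^i·Y^j·Z^k in F becomes c·x^i·y^j·1^k = c·x^i·y^j.
Substituting Z = 1: F(X, Y, 1) = x**3 - 2*x**2*y + 2*x*y**2 - x*y + x + 3*y**3 + 3*y**2 + 2*y - 2.
Note: deg(f) ≤ deg(F) = 3; strict inequality happens when F is divisible by Z (lost terms).


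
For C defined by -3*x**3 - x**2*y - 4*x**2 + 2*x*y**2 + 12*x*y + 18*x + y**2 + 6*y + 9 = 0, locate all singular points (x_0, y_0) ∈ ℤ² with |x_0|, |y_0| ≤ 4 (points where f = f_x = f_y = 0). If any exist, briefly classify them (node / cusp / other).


Singular points: {(0, -3)}; classification: node.

Compute partial derivatives:
  f_x = -9*x**2 - 2*x*y - 8*x + 2*y**2 + 12*y + 18.
  f_y = -x**2 + 4*x*y + 12*x + 2*y + 6.
Scan x_0 ∈ {−4, ..., 4}. For each x_0, f_y(x_0, y) is a polynomial in y; find its integer roots y ∈ {−4, ..., 4}, then test f_x and f at those candidates.
  x = -4: f_y(-4, y) = -14*y - 58; no integer root y with |y| ≤ 4.
  x = -3: f_y(-3, y) = -10*y - 39; no integer root y with |y| ≤ 4.
  x = -2: f_y(-2, y) = -6*y - 22; no integer root y with |y| ≤ 4.
  x = -1: f_y(-1, y) = -2*y - 7; no integer root y with |y| ≤ 4.
  x = 0: f_y(0, y) = 2*y + 6; vanishes at y ∈ {-3}. (0, -3): f_x = 0, f = 0 — SINGULAR.
  x = 1: f_y(1, y) = 6*y + 17; no integer root y with |y| ≤ 4.
  x = 2: f_y(2, y) = 10*y + 26; no integer root y with |y| ≤ 4.
  x = 3: f_y(3, y) = 14*y + 33; no integer root y with |y| ≤ 4.
  x = 4: f_y(4, y) = 18*y + 38; no integer root y with |y| ≤ 4.
Only singular point on the grid: (0, -3).
Classify: substitute x = 0 + u, y = -3 + v and expand: f = -3*u**3 - u**2*v - u**2 + 2*u*v**2 + v**2.
No constant or linear terms (consistent with a singular point). Quadratic part: -u**2 + v**2. Cubic part: -3*u**3 - u**2*v + 2*u*v**2.
The quadratic part v**2 - u**2 = (v − u)(v + u) splits into two distinct linear factors, so there are two distinct tangent lines y − -3 = ±(x − 0) — this is a node (ordinary double point).
Classification: node.


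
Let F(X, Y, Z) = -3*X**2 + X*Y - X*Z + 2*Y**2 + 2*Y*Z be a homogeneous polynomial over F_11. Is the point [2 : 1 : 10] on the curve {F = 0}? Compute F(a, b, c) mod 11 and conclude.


F(2,1,10) ≡ 3 (mod 11); P is NOT on the curve.

Evaluate F(2, 1, 10) term-by-term (mod 11).
  -3*X**2 ↦ -3·4·1·1 = -12
  X*Y ↦ 1·2·1·1 = 2
  -X*Z ↦ -1·2·1·10 = -20
  2*Y**2 ↦ 2·1·1·1 = 2
  2*Y*Z ↦ 2·1·1·10 = 20
Sum: F(2, 1, 10) = (-12) + (2) + (-20) + (2) + (20) = -8.
Reducing mod 11: -8 ≡ 3 (mod 11).
Since F(a, b, c) ≡ 3 ≠ 0 (mod 11), P does NOT lie on the curve.


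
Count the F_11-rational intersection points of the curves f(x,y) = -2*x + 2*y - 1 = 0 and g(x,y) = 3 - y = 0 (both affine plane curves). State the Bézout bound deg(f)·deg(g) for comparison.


Common zeros: {(8, 3)}; count = 1; Bézout bound = 1.

deg(f) = 1, deg(g) = 1, so Bézout bound = 1.
Scan x ∈ F_11. For each x, list the y ∈ F_11 with f(x, y) ≡ 0 and those with g(x, y) ≡ 0 (mod 11); the common zeros in that column are the intersection.
  x = 0: f ≡ 0 at y ∈ {6}; g ≡ 0 at y ∈ {3}; common: ∅.
  x = 1: f ≡ 0 at y ∈ {7}; g ≡ 0 at y ∈ {3}; common: ∅.
  x = 2: f ≡ 0 at y ∈ {8}; g ≡ 0 at y ∈ {3}; common: ∅.
  x = 3: f ≡ 0 at y ∈ {9}; g ≡ 0 at y ∈ {3}; common: ∅.
  x = 4: f ≡ 0 at y ∈ {10}; g ≡ 0 at y ∈ {3}; common: ∅.
  x = 5: f ≡ 0 at y ∈ {0}; g ≡ 0 at y ∈ {3}; common: ∅.
  x = 6: f ≡ 0 at y ∈ {1}; g ≡ 0 at y ∈ {3}; common: ∅.
  x = 7: f ≡ 0 at y ∈ {2}; g ≡ 0 at y ∈ {3}; common: ∅.
  x = 8: f ≡ 0 at y ∈ {3}; g ≡ 0 at y ∈ {3}; common: {3}.
  x = 9: f ≡ 0 at y ∈ {4}; g ≡ 0 at y ∈ {3}; common: ∅.
  x = 10: f ≡ 0 at y ∈ {5}; g ≡ 0 at y ∈ {3}; common: ∅.
Collecting: common zeros = {(8, 3)}, so the count is 1.
Comparison with the Bézout bound: 1 ≤ 1 = deg(f)·deg(g), as expected for curves with no common component (the bound is attained).


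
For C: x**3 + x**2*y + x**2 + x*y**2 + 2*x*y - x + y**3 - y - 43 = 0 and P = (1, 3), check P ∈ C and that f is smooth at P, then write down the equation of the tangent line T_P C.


Tangent line at P: 25*x + 35*y - 130 = 0.

Step 1: f(1, 3) = 0, so P lies on C.
Step 2: partial derivatives
  f_x(x, y) = 3*x**2 + 2*x*y + 2*x + y**2 + 2*y - 1, f_y(x, y) = x**2 + 2*x*y + 2*x + 3*y**2 - 1.
  f_x(P) = 25, f_y(P) = 35 (gradient nonzero, so P is smooth).
Step 3: tangent line at P: 25·(x − 1) + 35·(y − 3) = 0.
Expanding: 25*x + 35*y - 130 = 0.


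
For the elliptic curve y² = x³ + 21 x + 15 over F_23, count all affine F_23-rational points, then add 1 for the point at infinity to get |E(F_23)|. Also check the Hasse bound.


Affine points = {(3, 6), (3, 17), (4, 5), (4, 18), (6, 9), (6, 14), (9, 6), (9, 17), (10, 11), (10, 12), (11, 6), (11, 17), (13, 1), (13, 22), (15, 5), (15, 18), (16, 10), (16, 13), (17, 8), (17, 15), (22, 4), (22, 19)}; affine count = 22; |E(F_23)| = 23.

Discriminant check: Δ ∝ 4a³ + 27b² = 4·21³ + 27·15² = 4·9261 + 27·225 ≡ 17 (mod 23). Nonzero ⇒ E is nonsingular.
For each x ∈ F_23, compute rhs = x³ + 21·x + 15 mod 23, then count y ∈ F_23 with y² ≡ rhs.
  x = 0: rhs = 15, matching y values: none (0 points).
  x = 1: rhs = 14, matching y values: none (0 points).
  x = 2: rhs = 19, matching y values: none (0 points).
  x = 3: rhs = 13, matching y values: 6, 17 (2 points).
  x = 4: rhs = 2, matching y values: 5, 18 (2 points).
  x = 5: rhs = 15, matching y values: none (0 points).
  x = 6: rhs = 12, matching y values: 9, 14 (2 points).
  x = 7: rhs = 22, matching y values: none (0 points).
  x = 8: rhs = 5, matching y values: none (0 points).
  x = 9: rhs = 13, matching y values: 6, 17 (2 points).
  x = 10: rhs = 6, matching y values: 11, 12 (2 points).
  x = 11: rhs = 13, matching y values: 6, 17 (2 points).
  x = 12: rhs = 17, matching y values: none (0 points).
  x = 13: rhs = 1, matching y values: 1, 22 (2 points).
  x = 14: rhs = 17, matching y values: none (0 points).
  x = 15: rhs = 2, matching y values: 5, 18 (2 points).
  x = 16: rhs = 8, matching y values: 10, 13 (2 points).
  x = 17: rhs = 18, matching y values: 8, 15 (2 points).
  x = 18: rhs = 15, matching y values: none (0 points).
  x = 19: rhs = 5, matching y values: none (0 points).
  x = 20: rhs = 17, matching y values: none (0 points).
  x = 21: rhs = 11, matching y values: none (0 points).
  x = 22: rhs = 16, matching y values: 4, 19 (2 points).
Total affine count: 22.
Full point count |E(F_23)| = 22 + 1 = 23.
Hasse bound: |23 − (23+1)| = |-1| = 1 ≤ 2√23 ≈ 9.5917 ✓.


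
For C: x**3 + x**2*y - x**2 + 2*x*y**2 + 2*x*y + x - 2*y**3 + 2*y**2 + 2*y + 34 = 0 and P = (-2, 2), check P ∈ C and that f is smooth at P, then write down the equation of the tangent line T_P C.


Tangent line at P: 21*x - 30*y + 102 = 0.

Step 1: f(-2, 2) = 0, so P lies on C.
Step 2: partial derivatives
  f_x(x, y) = 3*x**2 + 2*x*y - 2*x + 2*y**2 + 2*y + 1, f_y(x, y) = x**2 + 4*x*y + 2*x - 6*y**2 + 4*y + 2.
  f_x(P) = 21, f_y(P) = -30 (gradient nonzero, so P is smooth).
Step 3: tangent line at P: 21·(x − -2) + -30·(y − 2) = 0.
Expanding: 21*x - 30*y + 102 = 0.


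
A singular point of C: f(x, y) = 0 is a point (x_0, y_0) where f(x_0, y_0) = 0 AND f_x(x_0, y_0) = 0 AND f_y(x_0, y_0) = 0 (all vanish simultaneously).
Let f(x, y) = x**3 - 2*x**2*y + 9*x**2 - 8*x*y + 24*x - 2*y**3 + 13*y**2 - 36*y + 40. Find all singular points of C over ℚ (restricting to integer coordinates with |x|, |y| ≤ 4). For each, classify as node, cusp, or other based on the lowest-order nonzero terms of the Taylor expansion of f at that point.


Singular points: {(-2, 2)}; classification: node.

Compute partial derivatives:
  f_x = 3*x**2 - 4*x*y + 18*x - 8*y + 24.
  f_y = -2*x**2 - 8*x - 6*y**2 + 26*y - 36.
Scan x_0 ∈ {−4, ..., 4}. For each x_0, f_y(x_0, y) is a polynomial in y; find its integer roots y ∈ {−4, ..., 4}, then test f_x and f at those candidates.
  x = -4: f_y(-4, y) = -6*y**2 + 26*y - 36; no integer root y with |y| ≤ 4.
  x = -3: f_y(-3, y) = -6*y**2 + 26*y - 30; no integer root y with |y| ≤ 4.
  x = -2: f_y(-2, y) = -6*y**2 + 26*y - 28; vanishes at y ∈ {2}. (-2, 2): f_x = 0, f = 0 — SINGULAR.
  x = -1: f_y(-1, y) = -6*y**2 + 26*y - 30; no integer root y with |y| ≤ 4.
  x = 0: f_y(0, y) = -6*y**2 + 26*y - 36; no integer root y with |y| ≤ 4.
  x = 1: f_y(1, y) = -6*y**2 + 26*y - 46; no integer root y with |y| ≤ 4.
  x = 2: f_y(2, y) = -6*y**2 + 26*y - 60; no integer root y with |y| ≤ 4.
  x = 3: f_y(3, y) = -6*y**2 + 26*y - 78; no integer root y with |y| ≤ 4.
  x = 4: f_y(4, y) = -6*y**2 + 26*y - 100; no integer root y with |y| ≤ 4.
Only singular point on the grid: (-2, 2).
Classify: substitute x = -2 + u, y = 2 + v and expand: f = u**3 - 2*u**2*v - u**2 - 2*v**3 + v**2.
No constant or linear terms (consistent with a singular point). Quadratic part: -u**2 + v**2. Cubic part: u**3 - 2*u**2*v - 2*v**3.
The quadratic part v**2 - u**2 = (v − u)(v + u) splits into two distinct linear factors, so there are two distinct tangent lines y − 2 = ±(x − -2) — this is a node (ordinary double point).
Classification: node.
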